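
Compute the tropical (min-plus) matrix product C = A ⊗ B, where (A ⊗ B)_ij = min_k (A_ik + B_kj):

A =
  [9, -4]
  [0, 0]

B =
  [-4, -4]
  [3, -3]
A ⊗ B =
  [-1, -7]
  [-4, -4]

Apply the min-plus product entry-by-entry:
  C[0][0] = min over k of (A[0][0] + B[0][0] = 9 + -4 = 5, A[0][1] + B[1][0] = -4 + 3 = -1) = -1 (attained at k = 1)
  C[0][1] = min over k of (A[0][0] + B[0][1] = 9 + -4 = 5, A[0][1] + B[1][1] = -4 + -3 = -7) = -7 (attained at k = 1)
  C[1][0] = min over k of (A[1][0] + B[0][0] = 0 + -4 = -4, A[1][1] + B[1][0] = 0 + 3 = 3) = -4 (attained at k = 0)
  C[1][1] = min over k of (A[1][0] + B[0][1] = 0 + -4 = -4, A[1][1] + B[1][1] = 0 + -3 = -3) = -4 (attained at k = 0)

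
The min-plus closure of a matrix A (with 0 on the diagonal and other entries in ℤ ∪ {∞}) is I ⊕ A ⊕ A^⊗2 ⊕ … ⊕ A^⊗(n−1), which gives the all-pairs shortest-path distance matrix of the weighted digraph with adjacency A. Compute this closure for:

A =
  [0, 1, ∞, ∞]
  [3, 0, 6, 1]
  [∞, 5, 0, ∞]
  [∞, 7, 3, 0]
Closure =
  [0, 1, 5, 2]
  [3, 0, 4, 1]
  [8, 5, 0, 6]
  [10, 7, 3, 0]

This is the Floyd-Warshall all-pairs shortest-path computation. For each intermediate vertex k = 0, 1, …, 3, update dist[i][j] ← min(dist[i][j], dist[i][k] + dist[k][j]). The final matrix gives, for each (i, j), the minimum total weight of any directed path from i to j (possibly empty when i = j).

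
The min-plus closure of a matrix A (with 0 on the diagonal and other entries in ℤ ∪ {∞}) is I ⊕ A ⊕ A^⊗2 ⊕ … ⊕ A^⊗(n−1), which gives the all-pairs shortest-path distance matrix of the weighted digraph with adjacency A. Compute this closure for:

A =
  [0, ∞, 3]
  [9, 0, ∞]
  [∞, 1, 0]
Closure =
  [0, 4, 3]
  [9, 0, 12]
  [10, 1, 0]

This is the Floyd-Warshall all-pairs shortest-path computation. For each intermediate vertex k = 0, 1, …, 2, update dist[i][j] ← min(dist[i][j], dist[i][k] + dist[k][j]). The final matrix gives, for each (i, j), the minimum total weight of any directed path from i to j (possibly empty when i = j).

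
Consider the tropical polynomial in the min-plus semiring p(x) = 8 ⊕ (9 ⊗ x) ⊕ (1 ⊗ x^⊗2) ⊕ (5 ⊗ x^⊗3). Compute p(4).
p(4) = 8

A tropical monomial a ⊗ x^⊗i evaluates to a + i · x. Evaluating each term at x = 4:
  Term 0 contributes 8 + 0 · 4 = 8
  Term 1 contributes 9 + 1 · 4 = 13
  Term 2 contributes 1 + 2 · 4 = 9
  Term 3 contributes 5 + 3 · 4 = 17
p(4) = ⊕ of these = min[8, 13, 9, 17] = 8.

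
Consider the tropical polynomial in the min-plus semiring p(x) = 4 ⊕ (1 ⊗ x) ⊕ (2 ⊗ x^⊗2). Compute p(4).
p(4) = 4

A tropical monomial a ⊗ x^⊗i evaluates to a + i · x. Evaluating each term at x = 4:
  Term 0 contributes 4 + 0 · 4 = 4
  Term 1 contributes 1 + 1 · 4 = 5
  Term 2 contributes 2 + 2 · 4 = 10
p(4) = ⊕ of these = min[4, 5, 10] = 4.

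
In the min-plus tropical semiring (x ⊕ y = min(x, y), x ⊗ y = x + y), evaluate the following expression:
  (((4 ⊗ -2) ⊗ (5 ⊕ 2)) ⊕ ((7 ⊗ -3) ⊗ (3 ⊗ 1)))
(((4 ⊗ -2) ⊗ (5 ⊕ 2)) ⊕ ((7 ⊗ -3) ⊗ (3 ⊗ 1))) = 4

Expand innermost to outermost. Recall ⊕ takes the minimum of its arguments and ⊗ takes their sum. Working out the expression (((4 ⊗ -2) ⊗ (5 ⊕ 2)) ⊕ ((7 ⊗ -3) ⊗ (3 ⊗ 1))) gives 4.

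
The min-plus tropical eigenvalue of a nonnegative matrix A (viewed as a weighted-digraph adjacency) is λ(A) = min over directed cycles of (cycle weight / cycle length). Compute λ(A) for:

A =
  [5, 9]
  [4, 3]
λ(A) = 3

Enumerate directed cycles and compute their means (weight / length). Sample:
  cycle 0 → 0: weight = 5, length = 1, mean = 5/1 ≈ 5.000
  cycle 1 → 1: weight = 3, length = 1, mean = 3/1 ≈ 3.000
  cycle 0 → 1 → 0: weight = 13, length = 2, mean = 13/2 ≈ 6.500
  cycle 1 → 0 → 1: weight = 13, length = 2, mean = 13/2 ≈ 6.500
Minimum mean = 3.000, attained e.g. along the cycle 1 → 1 with weight 3 and length 1. So λ(A) = 3/1 = 3.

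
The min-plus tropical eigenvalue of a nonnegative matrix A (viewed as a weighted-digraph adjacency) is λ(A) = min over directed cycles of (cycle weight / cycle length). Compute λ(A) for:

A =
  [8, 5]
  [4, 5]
λ(A) = 9/2

Enumerate directed cycles and compute their means (weight / length). Sample:
  cycle 0 → 0: weight = 8, length = 1, mean = 8/1 ≈ 8.000
  cycle 1 → 1: weight = 5, length = 1, mean = 5/1 ≈ 5.000
  cycle 0 → 1 → 0: weight = 9, length = 2, mean = 9/2 ≈ 4.500
  cycle 1 → 0 → 1: weight = 9, length = 2, mean = 9/2 ≈ 4.500
Minimum mean = 4.500, attained e.g. along the cycle 0 → 1 → 0 with weight 9 and length 2. So λ(A) = 9/2 = 9/2.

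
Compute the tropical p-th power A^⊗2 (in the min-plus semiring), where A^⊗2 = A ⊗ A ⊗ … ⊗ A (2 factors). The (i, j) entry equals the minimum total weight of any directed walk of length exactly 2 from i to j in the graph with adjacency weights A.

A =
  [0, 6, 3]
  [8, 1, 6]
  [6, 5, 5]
A^⊗2 =
  [0, 6, 3]
  [8, 2, 7]
  [6, 6, 9]

Each entry (A^⊗2)_ij equals the minimum over all length-2 walks i = v_0 → v_1 → … → v_2 = j of Σ_t A[v_t][v_{t+1}]. For example, for (i, j) = (0, 2) we minimise over 3 possible intermediate vertex sequences; the minimum is 3, attained along the walk 0 → 0 → 2.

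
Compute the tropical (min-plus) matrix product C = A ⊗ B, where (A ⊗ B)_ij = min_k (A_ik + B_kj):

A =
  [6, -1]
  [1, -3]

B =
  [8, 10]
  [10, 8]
A ⊗ B =
  [9, 7]
  [7, 5]

Apply the min-plus product entry-by-entry:
  C[0][0] = min over k of (A[0][0] + B[0][0] = 6 + 8 = 14, A[0][1] + B[1][0] = -1 + 10 = 9) = 9 (attained at k = 1)
  C[0][1] = min over k of (A[0][0] + B[0][1] = 6 + 10 = 16, A[0][1] + B[1][1] = -1 + 8 = 7) = 7 (attained at k = 1)
  C[1][0] = min over k of (A[1][0] + B[0][0] = 1 + 8 = 9, A[1][1] + B[1][0] = -3 + 10 = 7) = 7 (attained at k = 1)
  C[1][1] = min over k of (A[1][0] + B[0][1] = 1 + 10 = 11, A[1][1] + B[1][1] = -3 + 8 = 5) = 5 (attained at k = 1)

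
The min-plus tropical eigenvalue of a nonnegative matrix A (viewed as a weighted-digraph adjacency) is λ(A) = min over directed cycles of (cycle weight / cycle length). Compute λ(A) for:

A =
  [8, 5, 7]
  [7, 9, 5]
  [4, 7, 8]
λ(A) = 14/3

Enumerate directed cycles and compute their means (weight / length). Sample:
  cycle 0 → 0: weight = 8, length = 1, mean = 8/1 ≈ 8.000
  cycle 1 → 1: weight = 9, length = 1, mean = 9/1 ≈ 9.000
  cycle 2 → 2: weight = 8, length = 1, mean = 8/1 ≈ 8.000
  cycle 0 → 1 → 0: weight = 12, length = 2, mean = 12/2 ≈ 6.000
  cycle 0 → 2 → 0: weight = 11, length = 2, mean = 11/2 ≈ 5.500
  cycle 1 → 0 → 1: weight = 12, length = 2, mean = 12/2 ≈ 6.000
Minimum mean = 4.667, attained e.g. along the cycle 0 → 1 → 2 → 0 with weight 14 and length 3. So λ(A) = 14/3 = 14/3.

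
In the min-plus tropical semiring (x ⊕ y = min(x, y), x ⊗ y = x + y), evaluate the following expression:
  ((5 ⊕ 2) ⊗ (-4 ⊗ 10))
((5 ⊕ 2) ⊗ (-4 ⊗ 10)) = 8

Expand innermost to outermost. Recall ⊕ takes the minimum of its arguments and ⊗ takes their sum. Working out the expression ((5 ⊕ 2) ⊗ (-4 ⊗ 10)) gives 8.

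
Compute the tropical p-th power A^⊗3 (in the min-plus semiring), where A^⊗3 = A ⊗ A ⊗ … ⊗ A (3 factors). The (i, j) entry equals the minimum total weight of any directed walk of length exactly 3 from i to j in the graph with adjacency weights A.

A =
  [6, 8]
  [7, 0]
A^⊗3 =
  [15, 8]
  [7, 0]

Each entry (A^⊗3)_ij equals the minimum over all length-3 walks i = v_0 → v_1 → … → v_3 = j of Σ_t A[v_t][v_{t+1}]. For example, for (i, j) = (0, 1) we minimise over 4 possible intermediate vertex sequences; the minimum is 8, attained along the walk 0 → 1 → 1 → 1.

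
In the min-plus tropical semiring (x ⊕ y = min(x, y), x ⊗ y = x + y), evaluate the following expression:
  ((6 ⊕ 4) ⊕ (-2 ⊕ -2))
((6 ⊕ 4) ⊕ (-2 ⊕ -2)) = -2

Expand innermost to outermost. Recall ⊕ takes the minimum of its arguments and ⊗ takes their sum. Working out the expression ((6 ⊕ 4) ⊕ (-2 ⊕ -2)) gives -2.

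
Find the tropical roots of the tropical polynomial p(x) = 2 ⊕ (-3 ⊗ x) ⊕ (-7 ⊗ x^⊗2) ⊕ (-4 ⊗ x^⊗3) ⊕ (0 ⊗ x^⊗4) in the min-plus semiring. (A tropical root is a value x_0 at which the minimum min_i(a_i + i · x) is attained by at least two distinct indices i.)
Roots: {-4, -3, 4, 5}

Each tropical root is a break point of the lower envelope of the lines y = a_i + i · x (there are 5 lines, with slopes 0, 1, ..., 4). Only the lines that attain the minimum somewhere contribute to roots; other lines are dominated. Here the surviving (envelope) indices are i = 4, i = 3, i = 2, i = 1, i = 0.
Intersections between consecutive envelope lines give the roots: for adjacent envelope indices i < j the intersection is x = (a_i − a_j) / (j − i). Reading off the sorted break points: {-4, -3, 4, 5}.
Verification: at each break x_0, at least two indices attain the minimum of min_i(a_i + i · x_0).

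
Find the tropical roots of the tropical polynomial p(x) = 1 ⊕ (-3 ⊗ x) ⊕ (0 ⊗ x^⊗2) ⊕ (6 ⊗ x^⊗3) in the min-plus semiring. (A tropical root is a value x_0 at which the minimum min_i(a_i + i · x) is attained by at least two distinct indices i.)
Roots: {-6, -3, 4}

Each tropical root is a break point of the lower envelope of the lines y = a_i + i · x (there are 4 lines, with slopes 0, 1, ..., 3). Only the lines that attain the minimum somewhere contribute to roots; other lines are dominated. Here the surviving (envelope) indices are i = 3, i = 2, i = 1, i = 0.
Intersections between consecutive envelope lines give the roots: for adjacent envelope indices i < j the intersection is x = (a_i − a_j) / (j − i). Reading off the sorted break points: {-6, -3, 4}.
Verification: at each break x_0, at least two indices attain the minimum of min_i(a_i + i · x_0).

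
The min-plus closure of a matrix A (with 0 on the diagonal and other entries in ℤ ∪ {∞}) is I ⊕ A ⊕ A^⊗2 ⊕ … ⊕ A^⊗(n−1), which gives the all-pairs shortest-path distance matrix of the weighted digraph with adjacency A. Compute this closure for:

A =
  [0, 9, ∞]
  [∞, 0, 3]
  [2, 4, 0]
Closure =
  [0, 9, 12]
  [5, 0, 3]
  [2, 4, 0]

This is the Floyd-Warshall all-pairs shortest-path computation. For each intermediate vertex k = 0, 1, …, 2, update dist[i][j] ← min(dist[i][j], dist[i][k] + dist[k][j]). The final matrix gives, for each (i, j), the minimum total weight of any directed path from i to j (possibly empty when i = j).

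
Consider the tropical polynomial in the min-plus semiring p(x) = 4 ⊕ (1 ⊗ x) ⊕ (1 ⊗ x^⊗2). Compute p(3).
p(3) = 4

A tropical monomial a ⊗ x^⊗i evaluates to a + i · x. Evaluating each term at x = 3:
  Term 0 contributes 4 + 0 · 3 = 4
  Term 1 contributes 1 + 1 · 3 = 4
  Term 2 contributes 1 + 2 · 3 = 7
p(3) = ⊕ of these = min[4, 4, 7] = 4.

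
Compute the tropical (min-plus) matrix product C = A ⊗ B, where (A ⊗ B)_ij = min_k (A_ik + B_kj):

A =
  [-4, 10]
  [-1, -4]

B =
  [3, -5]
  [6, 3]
A ⊗ B =
  [-1, -9]
  [2, -6]

Apply the min-plus product entry-by-entry:
  C[0][0] = min over k of (A[0][0] + B[0][0] = -4 + 3 = -1, A[0][1] + B[1][0] = 10 + 6 = 16) = -1 (attained at k = 0)
  C[0][1] = min over k of (A[0][0] + B[0][1] = -4 + -5 = -9, A[0][1] + B[1][1] = 10 + 3 = 13) = -9 (attained at k = 0)
  C[1][0] = min over k of (A[1][0] + B[0][0] = -1 + 3 = 2, A[1][1] + B[1][0] = -4 + 6 = 2) = 2 (attained at k = 0)
  C[1][1] = min over k of (A[1][0] + B[0][1] = -1 + -5 = -6, A[1][1] + B[1][1] = -4 + 3 = -1) = -6 (attained at k = 0)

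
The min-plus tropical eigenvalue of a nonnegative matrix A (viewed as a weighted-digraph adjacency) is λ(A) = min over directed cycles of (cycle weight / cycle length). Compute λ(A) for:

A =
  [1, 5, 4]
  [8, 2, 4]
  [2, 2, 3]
λ(A) = 1

Enumerate directed cycles and compute their means (weight / length). Sample:
  cycle 0 → 0: weight = 1, length = 1, mean = 1/1 ≈ 1.000
  cycle 1 → 1: weight = 2, length = 1, mean = 2/1 ≈ 2.000
  cycle 2 → 2: weight = 3, length = 1, mean = 3/1 ≈ 3.000
  cycle 0 → 1 → 0: weight = 13, length = 2, mean = 13/2 ≈ 6.500
  cycle 0 → 2 → 0: weight = 6, length = 2, mean = 6/2 ≈ 3.000
  cycle 1 → 0 → 1: weight = 13, length = 2, mean = 13/2 ≈ 6.500
Minimum mean = 1.000, attained e.g. along the cycle 0 → 0 with weight 1 and length 1. So λ(A) = 1/1 = 1.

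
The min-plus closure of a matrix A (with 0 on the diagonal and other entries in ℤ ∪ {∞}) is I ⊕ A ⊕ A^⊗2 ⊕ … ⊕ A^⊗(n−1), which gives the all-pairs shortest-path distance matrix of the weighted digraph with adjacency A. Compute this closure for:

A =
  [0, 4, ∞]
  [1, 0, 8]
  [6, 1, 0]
Closure =
  [0, 4, 12]
  [1, 0, 8]
  [2, 1, 0]

This is the Floyd-Warshall all-pairs shortest-path computation. For each intermediate vertex k = 0, 1, …, 2, update dist[i][j] ← min(dist[i][j], dist[i][k] + dist[k][j]). The final matrix gives, for each (i, j), the minimum total weight of any directed path from i to j (possibly empty when i = j).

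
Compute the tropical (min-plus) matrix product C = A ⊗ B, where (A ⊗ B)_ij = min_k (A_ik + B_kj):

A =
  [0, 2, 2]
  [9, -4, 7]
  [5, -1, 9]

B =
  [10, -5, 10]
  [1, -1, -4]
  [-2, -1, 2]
A ⊗ B =
  [0, -5, -2]
  [-3, -5, -8]
  [0, -2, -5]

Apply the min-plus product entry-by-entry:
  C[0][0] = min over k of (A[0][0] + B[0][0] = 0 + 10 = 10, A[0][1] + B[1][0] = 2 + 1 = 3, A[0][2] + B[2][0] = 2 + -2 = 0) = 0 (attained at k = 2)
  C[0][1] = min over k of (A[0][0] + B[0][1] = 0 + -5 = -5, A[0][1] + B[1][1] = 2 + -1 = 1, A[0][2] + B[2][1] = 2 + -1 = 1) = -5 (attained at k = 0)
  C[0][2] = min over k of (A[0][0] + B[0][2] = 0 + 10 = 10, A[0][1] + B[1][2] = 2 + -4 = -2, A[0][2] + B[2][2] = 2 + 2 = 4) = -2 (attained at k = 1)
  C[1][0] = min over k of (A[1][0] + B[0][0] = 9 + 10 = 19, A[1][1] + B[1][0] = -4 + 1 = -3, A[1][2] + B[2][0] = 7 + -2 = 5) = -3 (attained at k = 1)
  C[1][1] = min over k of (A[1][0] + B[0][1] = 9 + -5 = 4, A[1][1] + B[1][1] = -4 + -1 = -5, A[1][2] + B[2][1] = 7 + -1 = 6) = -5 (attained at k = 1)
  C[1][2] = min over k of (A[1][0] + B[0][2] = 9 + 10 = 19, A[1][1] + B[1][2] = -4 + -4 = -8, A[1][2] + B[2][2] = 7 + 2 = 9) = -8 (attained at k = 1)
  C[2][0] = min over k of (A[2][0] + B[0][0] = 5 + 10 = 15, A[2][1] + B[1][0] = -1 + 1 = 0, A[2][2] + B[2][0] = 9 + -2 = 7) = 0 (attained at k = 1)
  C[2][1] = min over k of (A[2][0] + B[0][1] = 5 + -5 = 0, A[2][1] + B[1][1] = -1 + -1 = -2, A[2][2] + B[2][1] = 9 + -1 = 8) = -2 (attained at k = 1)
  C[2][2] = min over k of (A[2][0] + B[0][2] = 5 + 10 = 15, A[2][1] + B[1][2] = -1 + -4 = -5, A[2][2] + B[2][2] = 9 + 2 = 11) = -5 (attained at k = 1)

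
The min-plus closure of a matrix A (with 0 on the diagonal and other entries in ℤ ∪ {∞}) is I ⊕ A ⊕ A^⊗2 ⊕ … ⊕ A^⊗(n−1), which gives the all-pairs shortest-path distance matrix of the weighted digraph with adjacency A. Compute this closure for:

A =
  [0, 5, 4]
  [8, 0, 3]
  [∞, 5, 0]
Closure =
  [0, 5, 4]
  [8, 0, 3]
  [13, 5, 0]

This is the Floyd-Warshall all-pairs shortest-path computation. For each intermediate vertex k = 0, 1, …, 2, update dist[i][j] ← min(dist[i][j], dist[i][k] + dist[k][j]). The final matrix gives, for each (i, j), the minimum total weight of any directed path from i to j (possibly empty when i = j).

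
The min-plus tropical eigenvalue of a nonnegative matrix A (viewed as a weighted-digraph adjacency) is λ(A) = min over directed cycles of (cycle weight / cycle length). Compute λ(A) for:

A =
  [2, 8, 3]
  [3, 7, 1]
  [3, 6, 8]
λ(A) = 2

Enumerate directed cycles and compute their means (weight / length). Sample:
  cycle 0 → 0: weight = 2, length = 1, mean = 2/1 ≈ 2.000
  cycle 1 → 1: weight = 7, length = 1, mean = 7/1 ≈ 7.000
  cycle 2 → 2: weight = 8, length = 1, mean = 8/1 ≈ 8.000
  cycle 0 → 1 → 0: weight = 11, length = 2, mean = 11/2 ≈ 5.500
  cycle 0 → 2 → 0: weight = 6, length = 2, mean = 6/2 ≈ 3.000
  cycle 1 → 0 → 1: weight = 11, length = 2, mean = 11/2 ≈ 5.500
Minimum mean = 2.000, attained e.g. along the cycle 0 → 0 with weight 2 and length 1. So λ(A) = 2/1 = 2.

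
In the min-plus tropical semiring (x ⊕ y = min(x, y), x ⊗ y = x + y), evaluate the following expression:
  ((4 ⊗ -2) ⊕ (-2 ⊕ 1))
((4 ⊗ -2) ⊕ (-2 ⊕ 1)) = -2

Expand innermost to outermost. Recall ⊕ takes the minimum of its arguments and ⊗ takes their sum. Working out the expression ((4 ⊗ -2) ⊕ (-2 ⊕ 1)) gives -2.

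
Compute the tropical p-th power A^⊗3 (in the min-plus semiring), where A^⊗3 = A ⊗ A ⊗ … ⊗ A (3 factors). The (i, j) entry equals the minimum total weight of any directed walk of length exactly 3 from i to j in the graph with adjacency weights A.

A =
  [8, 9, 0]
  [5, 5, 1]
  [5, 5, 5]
A^⊗3 =
  [10, 10, 5]
  [10, 10, 6]
  [10, 10, 10]

Each entry (A^⊗3)_ij equals the minimum over all length-3 walks i = v_0 → v_1 → … → v_3 = j of Σ_t A[v_t][v_{t+1}]. For example, for (i, j) = (0, 2) we minimise over 9 possible intermediate vertex sequences; the minimum is 5, attained along the walk 0 → 2 → 0 → 2.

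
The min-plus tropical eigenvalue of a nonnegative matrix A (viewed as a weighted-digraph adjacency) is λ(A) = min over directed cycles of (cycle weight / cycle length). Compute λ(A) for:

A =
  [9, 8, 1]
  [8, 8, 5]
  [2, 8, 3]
λ(A) = 3/2

Enumerate directed cycles and compute their means (weight / length). Sample:
  cycle 0 → 0: weight = 9, length = 1, mean = 9/1 ≈ 9.000
  cycle 1 → 1: weight = 8, length = 1, mean = 8/1 ≈ 8.000
  cycle 2 → 2: weight = 3, length = 1, mean = 3/1 ≈ 3.000
  cycle 0 → 1 → 0: weight = 16, length = 2, mean = 16/2 ≈ 8.000
  cycle 0 → 2 → 0: weight = 3, length = 2, mean = 3/2 ≈ 1.500
  cycle 1 → 0 → 1: weight = 16, length = 2, mean = 16/2 ≈ 8.000
Minimum mean = 1.500, attained e.g. along the cycle 0 → 2 → 0 with weight 3 and length 2. So λ(A) = 3/2 = 3/2.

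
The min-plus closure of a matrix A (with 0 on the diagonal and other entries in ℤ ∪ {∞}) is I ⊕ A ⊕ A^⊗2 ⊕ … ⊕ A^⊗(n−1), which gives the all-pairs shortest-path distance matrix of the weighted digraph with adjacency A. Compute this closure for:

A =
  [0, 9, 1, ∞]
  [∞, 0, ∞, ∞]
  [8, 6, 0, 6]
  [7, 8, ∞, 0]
Closure =
  [0, 7, 1, 7]
  [∞, 0, ∞, ∞]
  [8, 6, 0, 6]
  [7, 8, 8, 0]

This is the Floyd-Warshall all-pairs shortest-path computation. For each intermediate vertex k = 0, 1, …, 3, update dist[i][j] ← min(dist[i][j], dist[i][k] + dist[k][j]). The final matrix gives, for each (i, j), the minimum total weight of any directed path from i to j (possibly empty when i = j).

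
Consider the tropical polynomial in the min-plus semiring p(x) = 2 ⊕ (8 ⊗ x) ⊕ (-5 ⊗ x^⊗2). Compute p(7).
p(7) = 2

A tropical monomial a ⊗ x^⊗i evaluates to a + i · x. Evaluating each term at x = 7:
  Term 0 contributes 2 + 0 · 7 = 2
  Term 1 contributes 8 + 1 · 7 = 15
  Term 2 contributes -5 + 2 · 7 = 9
p(7) = ⊕ of these = min[2, 15, 9] = 2.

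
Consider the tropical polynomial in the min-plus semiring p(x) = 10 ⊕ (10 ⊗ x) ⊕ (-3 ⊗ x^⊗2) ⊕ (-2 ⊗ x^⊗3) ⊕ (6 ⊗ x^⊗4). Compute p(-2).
p(-2) = -8

A tropical monomial a ⊗ x^⊗i evaluates to a + i · x. Evaluating each term at x = -2:
  Term 0 contributes 10 + 0 · -2 = 10
  Term 1 contributes 10 + 1 · -2 = 8
  Term 2 contributes -3 + 2 · -2 = -7
  Term 3 contributes -2 + 3 · -2 = -8
  Term 4 contributes 6 + 4 · -2 = -2
p(-2) = ⊕ of these = min[10, 8, -7, -8, -2] = -8.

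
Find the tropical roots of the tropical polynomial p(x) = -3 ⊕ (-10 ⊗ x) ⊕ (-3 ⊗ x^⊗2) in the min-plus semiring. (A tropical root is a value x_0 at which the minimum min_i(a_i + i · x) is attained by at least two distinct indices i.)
Roots: {-7, 7}

Each tropical root is a break point of the lower envelope of the lines y = a_i + i · x (there are 3 lines, with slopes 0, 1, ..., 2). Only the lines that attain the minimum somewhere contribute to roots; other lines are dominated. Here the surviving (envelope) indices are i = 2, i = 1, i = 0.
Intersections between consecutive envelope lines give the roots: for adjacent envelope indices i < j the intersection is x = (a_i − a_j) / (j − i). Reading off the sorted break points: {-7, 7}.
Verification: at each break x_0, at least two indices attain the minimum of min_i(a_i + i · x_0).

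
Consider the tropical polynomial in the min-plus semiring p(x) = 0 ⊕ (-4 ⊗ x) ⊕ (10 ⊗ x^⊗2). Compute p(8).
p(8) = 0

A tropical monomial a ⊗ x^⊗i evaluates to a + i · x. Evaluating each term at x = 8:
  Term 0 contributes 0 + 0 · 8 = 0
  Term 1 contributes -4 + 1 · 8 = 4
  Term 2 contributes 10 + 2 · 8 = 26
p(8) = ⊕ of these = min[0, 4, 26] = 0.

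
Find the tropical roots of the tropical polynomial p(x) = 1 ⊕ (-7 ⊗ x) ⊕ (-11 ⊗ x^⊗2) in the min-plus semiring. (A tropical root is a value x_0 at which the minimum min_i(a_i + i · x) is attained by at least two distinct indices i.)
Roots: {4, 8}

Each tropical root is a break point of the lower envelope of the lines y = a_i + i · x (there are 3 lines, with slopes 0, 1, ..., 2). Only the lines that attain the minimum somewhere contribute to roots; other lines are dominated. Here the surviving (envelope) indices are i = 2, i = 1, i = 0.
Intersections between consecutive envelope lines give the roots: for adjacent envelope indices i < j the intersection is x = (a_i − a_j) / (j − i). Reading off the sorted break points: {4, 8}.
Verification: at each break x_0, at least two indices attain the minimum of min_i(a_i + i · x_0).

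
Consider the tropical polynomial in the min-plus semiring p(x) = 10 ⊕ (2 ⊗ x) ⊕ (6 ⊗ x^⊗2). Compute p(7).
p(7) = 9

A tropical monomial a ⊗ x^⊗i evaluates to a + i · x. Evaluating each term at x = 7:
  Term 0 contributes 10 + 0 · 7 = 10
  Term 1 contributes 2 + 1 · 7 = 9
  Term 2 contributes 6 + 2 · 7 = 20
p(7) = ⊕ of these = min[10, 9, 20] = 9.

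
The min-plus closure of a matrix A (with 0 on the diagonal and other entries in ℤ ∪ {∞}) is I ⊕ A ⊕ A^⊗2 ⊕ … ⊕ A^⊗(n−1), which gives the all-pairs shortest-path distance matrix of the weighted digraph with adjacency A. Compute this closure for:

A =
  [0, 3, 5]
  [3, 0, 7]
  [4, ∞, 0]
Closure =
  [0, 3, 5]
  [3, 0, 7]
  [4, 7, 0]

This is the Floyd-Warshall all-pairs shortest-path computation. For each intermediate vertex k = 0, 1, …, 2, update dist[i][j] ← min(dist[i][j], dist[i][k] + dist[k][j]). The final matrix gives, for each (i, j), the minimum total weight of any directed path from i to j (possibly empty when i = j).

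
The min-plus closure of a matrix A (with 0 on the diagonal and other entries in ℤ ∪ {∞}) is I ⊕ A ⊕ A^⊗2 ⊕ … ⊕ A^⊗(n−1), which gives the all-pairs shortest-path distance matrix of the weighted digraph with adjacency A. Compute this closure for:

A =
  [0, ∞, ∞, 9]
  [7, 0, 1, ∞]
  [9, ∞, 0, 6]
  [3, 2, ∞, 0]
Closure =
  [0, 11, 12, 9]
  [7, 0, 1, 7]
  [9, 8, 0, 6]
  [3, 2, 3, 0]

This is the Floyd-Warshall all-pairs shortest-path computation. For each intermediate vertex k = 0, 1, …, 3, update dist[i][j] ← min(dist[i][j], dist[i][k] + dist[k][j]). The final matrix gives, for each (i, j), the minimum total weight of any directed path from i to j (possibly empty when i = j).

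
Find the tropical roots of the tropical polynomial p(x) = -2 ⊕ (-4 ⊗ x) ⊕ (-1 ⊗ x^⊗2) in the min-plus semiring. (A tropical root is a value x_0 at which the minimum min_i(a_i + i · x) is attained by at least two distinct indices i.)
Roots: {-3, 2}

Each tropical root is a break point of the lower envelope of the lines y = a_i + i · x (there are 3 lines, with slopes 0, 1, ..., 2). Only the lines that attain the minimum somewhere contribute to roots; other lines are dominated. Here the surviving (envelope) indices are i = 2, i = 1, i = 0.
Intersections between consecutive envelope lines give the roots: for adjacent envelope indices i < j the intersection is x = (a_i − a_j) / (j − i). Reading off the sorted break points: {-3, 2}.
Verification: at each break x_0, at least two indices attain the minimum of min_i(a_i + i · x_0).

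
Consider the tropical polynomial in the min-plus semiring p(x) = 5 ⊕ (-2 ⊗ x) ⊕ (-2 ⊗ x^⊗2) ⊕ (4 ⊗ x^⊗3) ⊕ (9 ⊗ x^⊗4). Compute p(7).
p(7) = 5

A tropical monomial a ⊗ x^⊗i evaluates to a + i · x. Evaluating each term at x = 7:
  Term 0 contributes 5 + 0 · 7 = 5
  Term 1 contributes -2 + 1 · 7 = 5
  Term 2 contributes -2 + 2 · 7 = 12
  Term 3 contributes 4 + 3 · 7 = 25
  Term 4 contributes 9 + 4 · 7 = 37
p(7) = ⊕ of these = min[5, 5, 12, 25, 37] = 5.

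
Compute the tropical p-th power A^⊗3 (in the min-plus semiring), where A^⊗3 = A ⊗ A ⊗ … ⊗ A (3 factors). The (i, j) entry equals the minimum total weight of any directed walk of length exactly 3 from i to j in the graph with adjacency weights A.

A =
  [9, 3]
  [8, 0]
A^⊗3 =
  [11, 3]
  [8, 0]

Each entry (A^⊗3)_ij equals the minimum over all length-3 walks i = v_0 → v_1 → … → v_3 = j of Σ_t A[v_t][v_{t+1}]. For example, for (i, j) = (0, 1) we minimise over 4 possible intermediate vertex sequences; the minimum is 3, attained along the walk 0 → 1 → 1 → 1.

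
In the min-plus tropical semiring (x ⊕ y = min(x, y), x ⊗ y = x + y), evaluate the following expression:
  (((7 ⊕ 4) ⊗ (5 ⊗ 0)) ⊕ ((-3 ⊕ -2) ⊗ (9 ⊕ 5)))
(((7 ⊕ 4) ⊗ (5 ⊗ 0)) ⊕ ((-3 ⊕ -2) ⊗ (9 ⊕ 5))) = 2

Expand innermost to outermost. Recall ⊕ takes the minimum of its arguments and ⊗ takes their sum. Working out the expression (((7 ⊕ 4) ⊗ (5 ⊗ 0)) ⊕ ((-3 ⊕ -2) ⊗ (9 ⊕ 5))) gives 2.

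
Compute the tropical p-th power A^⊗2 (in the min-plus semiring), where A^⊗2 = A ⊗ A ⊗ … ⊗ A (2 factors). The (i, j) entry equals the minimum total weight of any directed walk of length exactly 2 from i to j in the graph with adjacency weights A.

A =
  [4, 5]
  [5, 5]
A^⊗2 =
  [8, 9]
  [9, 10]

Each entry (A^⊗2)_ij equals the minimum over all length-2 walks i = v_0 → v_1 → … → v_2 = j of Σ_t A[v_t][v_{t+1}]. For example, for (i, j) = (0, 1) we minimise over 2 possible intermediate vertex sequences; the minimum is 9, attained along the walk 0 → 0 → 1.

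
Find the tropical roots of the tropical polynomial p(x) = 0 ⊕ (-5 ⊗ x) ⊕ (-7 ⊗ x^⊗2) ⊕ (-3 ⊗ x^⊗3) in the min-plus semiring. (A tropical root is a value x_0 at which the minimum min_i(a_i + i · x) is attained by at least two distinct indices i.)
Roots: {-4, 2, 5}

Each tropical root is a break point of the lower envelope of the lines y = a_i + i · x (there are 4 lines, with slopes 0, 1, ..., 3). Only the lines that attain the minimum somewhere contribute to roots; other lines are dominated. Here the surviving (envelope) indices are i = 3, i = 2, i = 1, i = 0.
Intersections between consecutive envelope lines give the roots: for adjacent envelope indices i < j the intersection is x = (a_i − a_j) / (j − i). Reading off the sorted break points: {-4, 2, 5}.
Verification: at each break x_0, at least two indices attain the minimum of min_i(a_i + i · x_0).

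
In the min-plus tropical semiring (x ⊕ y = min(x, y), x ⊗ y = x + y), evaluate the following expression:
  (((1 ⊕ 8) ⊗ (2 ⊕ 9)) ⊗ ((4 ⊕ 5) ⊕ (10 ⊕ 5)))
(((1 ⊕ 8) ⊗ (2 ⊕ 9)) ⊗ ((4 ⊕ 5) ⊕ (10 ⊕ 5))) = 7

Expand innermost to outermost. Recall ⊕ takes the minimum of its arguments and ⊗ takes their sum. Working out the expression (((1 ⊕ 8) ⊗ (2 ⊕ 9)) ⊗ ((4 ⊕ 5) ⊕ (10 ⊕ 5))) gives 7.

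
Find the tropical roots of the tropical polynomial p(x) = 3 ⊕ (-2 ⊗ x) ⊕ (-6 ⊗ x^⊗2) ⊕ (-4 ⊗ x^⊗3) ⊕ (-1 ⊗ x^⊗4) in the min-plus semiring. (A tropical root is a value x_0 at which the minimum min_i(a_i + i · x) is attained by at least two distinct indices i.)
Roots: {-3, -2, 4, 5}

Each tropical root is a break point of the lower envelope of the lines y = a_i + i · x (there are 5 lines, with slopes 0, 1, ..., 4). Only the lines that attain the minimum somewhere contribute to roots; other lines are dominated. Here the surviving (envelope) indices are i = 4, i = 3, i = 2, i = 1, i = 0.
Intersections between consecutive envelope lines give the roots: for adjacent envelope indices i < j the intersection is x = (a_i − a_j) / (j − i). Reading off the sorted break points: {-3, -2, 4, 5}.
Verification: at each break x_0, at least two indices attain the minimum of min_i(a_i + i · x_0).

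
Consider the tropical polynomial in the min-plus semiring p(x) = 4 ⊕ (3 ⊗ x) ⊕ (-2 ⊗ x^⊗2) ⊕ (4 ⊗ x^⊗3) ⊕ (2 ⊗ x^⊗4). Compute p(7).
p(7) = 4

A tropical monomial a ⊗ x^⊗i evaluates to a + i · x. Evaluating each term at x = 7:
  Term 0 contributes 4 + 0 · 7 = 4
  Term 1 contributes 3 + 1 · 7 = 10
  Term 2 contributes -2 + 2 · 7 = 12
  Term 3 contributes 4 + 3 · 7 = 25
  Term 4 contributes 2 + 4 · 7 = 30
p(7) = ⊕ of these = min[4, 10, 12, 25, 30] = 4.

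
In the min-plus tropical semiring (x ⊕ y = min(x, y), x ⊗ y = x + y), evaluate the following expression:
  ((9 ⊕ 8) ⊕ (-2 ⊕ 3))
((9 ⊕ 8) ⊕ (-2 ⊕ 3)) = -2

Expand innermost to outermost. Recall ⊕ takes the minimum of its arguments and ⊗ takes their sum. Working out the expression ((9 ⊕ 8) ⊕ (-2 ⊕ 3)) gives -2.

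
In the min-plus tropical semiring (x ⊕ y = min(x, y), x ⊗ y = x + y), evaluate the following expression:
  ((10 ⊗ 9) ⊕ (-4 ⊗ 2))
((10 ⊗ 9) ⊕ (-4 ⊗ 2)) = -2

Expand innermost to outermost. Recall ⊕ takes the minimum of its arguments and ⊗ takes their sum. Working out the expression ((10 ⊗ 9) ⊕ (-4 ⊗ 2)) gives -2.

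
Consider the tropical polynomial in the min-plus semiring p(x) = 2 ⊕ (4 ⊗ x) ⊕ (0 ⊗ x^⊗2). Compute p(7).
p(7) = 2

A tropical monomial a ⊗ x^⊗i evaluates to a + i · x. Evaluating each term at x = 7:
  Term 0 contributes 2 + 0 · 7 = 2
  Term 1 contributes 4 + 1 · 7 = 11
  Term 2 contributes 0 + 2 · 7 = 14
p(7) = ⊕ of these = min[2, 11, 14] = 2.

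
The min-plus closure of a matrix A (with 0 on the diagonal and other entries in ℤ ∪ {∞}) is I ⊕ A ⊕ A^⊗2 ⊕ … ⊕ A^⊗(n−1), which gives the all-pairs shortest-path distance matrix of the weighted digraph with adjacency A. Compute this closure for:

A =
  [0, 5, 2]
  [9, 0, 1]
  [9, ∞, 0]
Closure =
  [0, 5, 2]
  [9, 0, 1]
  [9, 14, 0]

This is the Floyd-Warshall all-pairs shortest-path computation. For each intermediate vertex k = 0, 1, …, 2, update dist[i][j] ← min(dist[i][j], dist[i][k] + dist[k][j]). The final matrix gives, for each (i, j), the minimum total weight of any directed path from i to j (possibly empty when i = j).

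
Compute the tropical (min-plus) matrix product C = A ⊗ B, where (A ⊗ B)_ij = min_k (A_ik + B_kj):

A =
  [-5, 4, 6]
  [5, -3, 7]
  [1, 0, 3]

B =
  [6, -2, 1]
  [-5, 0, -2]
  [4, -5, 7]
A ⊗ B =
  [-1, -7, -4]
  [-8, -3, -5]
  [-5, -2, -2]

Apply the min-plus product entry-by-entry:
  C[0][0] = min over k of (A[0][0] + B[0][0] = -5 + 6 = 1, A[0][1] + B[1][0] = 4 + -5 = -1, A[0][2] + B[2][0] = 6 + 4 = 10) = -1 (attained at k = 1)
  C[0][1] = min over k of (A[0][0] + B[0][1] = -5 + -2 = -7, A[0][1] + B[1][1] = 4 + 0 = 4, A[0][2] + B[2][1] = 6 + -5 = 1) = -7 (attained at k = 0)
  C[0][2] = min over k of (A[0][0] + B[0][2] = -5 + 1 = -4, A[0][1] + B[1][2] = 4 + -2 = 2, A[0][2] + B[2][2] = 6 + 7 = 13) = -4 (attained at k = 0)
  C[1][0] = min over k of (A[1][0] + B[0][0] = 5 + 6 = 11, A[1][1] + B[1][0] = -3 + -5 = -8, A[1][2] + B[2][0] = 7 + 4 = 11) = -8 (attained at k = 1)
  C[1][1] = min over k of (A[1][0] + B[0][1] = 5 + -2 = 3, A[1][1] + B[1][1] = -3 + 0 = -3, A[1][2] + B[2][1] = 7 + -5 = 2) = -3 (attained at k = 1)
  C[1][2] = min over k of (A[1][0] + B[0][2] = 5 + 1 = 6, A[1][1] + B[1][2] = -3 + -2 = -5, A[1][2] + B[2][2] = 7 + 7 = 14) = -5 (attained at k = 1)
  C[2][0] = min over k of (A[2][0] + B[0][0] = 1 + 6 = 7, A[2][1] + B[1][0] = 0 + -5 = -5, A[2][2] + B[2][0] = 3 + 4 = 7) = -5 (attained at k = 1)
  C[2][1] = min over k of (A[2][0] + B[0][1] = 1 + -2 = -1, A[2][1] + B[1][1] = 0 + 0 = 0, A[2][2] + B[2][1] = 3 + -5 = -2) = -2 (attained at k = 2)
  C[2][2] = min over k of (A[2][0] + B[0][2] = 1 + 1 = 2, A[2][1] + B[1][2] = 0 + -2 = -2, A[2][2] + B[2][2] = 3 + 7 = 10) = -2 (attained at k = 1)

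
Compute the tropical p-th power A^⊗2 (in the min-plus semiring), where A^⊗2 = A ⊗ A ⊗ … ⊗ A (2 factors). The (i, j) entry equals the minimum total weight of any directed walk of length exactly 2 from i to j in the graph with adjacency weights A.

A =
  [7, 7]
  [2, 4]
A^⊗2 =
  [9, 11]
  [6, 8]

Each entry (A^⊗2)_ij equals the minimum over all length-2 walks i = v_0 → v_1 → … → v_2 = j of Σ_t A[v_t][v_{t+1}]. For example, for (i, j) = (0, 1) we minimise over 2 possible intermediate vertex sequences; the minimum is 11, attained along the walk 0 → 1 → 1.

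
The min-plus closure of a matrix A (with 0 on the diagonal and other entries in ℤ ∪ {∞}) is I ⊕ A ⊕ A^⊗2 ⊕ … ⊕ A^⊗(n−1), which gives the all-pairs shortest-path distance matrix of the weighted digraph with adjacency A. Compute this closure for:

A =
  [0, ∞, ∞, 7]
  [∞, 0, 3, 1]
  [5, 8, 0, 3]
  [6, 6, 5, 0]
Closure =
  [0, 13, 12, 7]
  [7, 0, 3, 1]
  [5, 8, 0, 3]
  [6, 6, 5, 0]

This is the Floyd-Warshall all-pairs shortest-path computation. For each intermediate vertex k = 0, 1, …, 3, update dist[i][j] ← min(dist[i][j], dist[i][k] + dist[k][j]). The final matrix gives, for each (i, j), the minimum total weight of any directed path from i to j (possibly empty when i = j).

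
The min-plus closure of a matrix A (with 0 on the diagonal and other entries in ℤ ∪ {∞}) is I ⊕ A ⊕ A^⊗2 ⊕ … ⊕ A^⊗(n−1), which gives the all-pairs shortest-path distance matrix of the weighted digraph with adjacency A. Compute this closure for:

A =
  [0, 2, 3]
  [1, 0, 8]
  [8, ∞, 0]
Closure =
  [0, 2, 3]
  [1, 0, 4]
  [8, 10, 0]

This is the Floyd-Warshall all-pairs shortest-path computation. For each intermediate vertex k = 0, 1, …, 2, update dist[i][j] ← min(dist[i][j], dist[i][k] + dist[k][j]). The final matrix gives, for each (i, j), the minimum total weight of any directed path from i to j (possibly empty when i = j).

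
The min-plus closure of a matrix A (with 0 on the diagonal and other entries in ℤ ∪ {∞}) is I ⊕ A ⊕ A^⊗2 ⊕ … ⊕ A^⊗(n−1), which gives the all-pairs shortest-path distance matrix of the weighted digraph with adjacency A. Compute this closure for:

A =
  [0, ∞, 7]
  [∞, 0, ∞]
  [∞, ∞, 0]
Closure =
  [0, ∞, 7]
  [∞, 0, ∞]
  [∞, ∞, 0]

This is the Floyd-Warshall all-pairs shortest-path computation. For each intermediate vertex k = 0, 1, …, 2, update dist[i][j] ← min(dist[i][j], dist[i][k] + dist[k][j]). The final matrix gives, for each (i, j), the minimum total weight of any directed path from i to j (possibly empty when i = j).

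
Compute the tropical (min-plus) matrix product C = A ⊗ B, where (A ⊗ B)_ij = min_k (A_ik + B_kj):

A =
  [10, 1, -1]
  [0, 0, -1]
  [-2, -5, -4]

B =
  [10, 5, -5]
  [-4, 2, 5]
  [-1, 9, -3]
A ⊗ B =
  [-3, 3, -4]
  [-4, 2, -5]
  [-9, -3, -7]

Apply the min-plus product entry-by-entry:
  C[0][0] = min over k of (A[0][0] + B[0][0] = 10 + 10 = 20, A[0][1] + B[1][0] = 1 + -4 = -3, A[0][2] + B[2][0] = -1 + -1 = -2) = -3 (attained at k = 1)
  C[0][1] = min over k of (A[0][0] + B[0][1] = 10 + 5 = 15, A[0][1] + B[1][1] = 1 + 2 = 3, A[0][2] + B[2][1] = -1 + 9 = 8) = 3 (attained at k = 1)
  C[0][2] = min over k of (A[0][0] + B[0][2] = 10 + -5 = 5, A[0][1] + B[1][2] = 1 + 5 = 6, A[0][2] + B[2][2] = -1 + -3 = -4) = -4 (attained at k = 2)
  C[1][0] = min over k of (A[1][0] + B[0][0] = 0 + 10 = 10, A[1][1] + B[1][0] = 0 + -4 = -4, A[1][2] + B[2][0] = -1 + -1 = -2) = -4 (attained at k = 1)
  C[1][1] = min over k of (A[1][0] + B[0][1] = 0 + 5 = 5, A[1][1] + B[1][1] = 0 + 2 = 2, A[1][2] + B[2][1] = -1 + 9 = 8) = 2 (attained at k = 1)
  C[1][2] = min over k of (A[1][0] + B[0][2] = 0 + -5 = -5, A[1][1] + B[1][2] = 0 + 5 = 5, A[1][2] + B[2][2] = -1 + -3 = -4) = -5 (attained at k = 0)
  C[2][0] = min over k of (A[2][0] + B[0][0] = -2 + 10 = 8, A[2][1] + B[1][0] = -5 + -4 = -9, A[2][2] + B[2][0] = -4 + -1 = -5) = -9 (attained at k = 1)
  C[2][1] = min over k of (A[2][0] + B[0][1] = -2 + 5 = 3, A[2][1] + B[1][1] = -5 + 2 = -3, A[2][2] + B[2][1] = -4 + 9 = 5) = -3 (attained at k = 1)
  C[2][2] = min over k of (A[2][0] + B[0][2] = -2 + -5 = -7, A[2][1] + B[1][2] = -5 + 5 = 0, A[2][2] + B[2][2] = -4 + -3 = -7) = -7 (attained at k = 0)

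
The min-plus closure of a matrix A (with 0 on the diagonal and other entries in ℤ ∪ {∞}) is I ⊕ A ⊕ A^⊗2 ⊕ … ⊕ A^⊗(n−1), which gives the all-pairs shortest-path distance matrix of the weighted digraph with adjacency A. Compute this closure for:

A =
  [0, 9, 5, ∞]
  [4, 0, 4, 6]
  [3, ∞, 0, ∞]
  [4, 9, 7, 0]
Closure =
  [0, 9, 5, 15]
  [4, 0, 4, 6]
  [3, 12, 0, 18]
  [4, 9, 7, 0]

This is the Floyd-Warshall all-pairs shortest-path computation. For each intermediate vertex k = 0, 1, …, 3, update dist[i][j] ← min(dist[i][j], dist[i][k] + dist[k][j]). The final matrix gives, for each (i, j), the minimum total weight of any directed path from i to j (possibly empty when i = j).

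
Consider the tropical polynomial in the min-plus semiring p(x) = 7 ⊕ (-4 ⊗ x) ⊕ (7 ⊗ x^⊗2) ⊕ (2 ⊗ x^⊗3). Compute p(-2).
p(-2) = -6

A tropical monomial a ⊗ x^⊗i evaluates to a + i · x. Evaluating each term at x = -2:
  Term 0 contributes 7 + 0 · -2 = 7
  Term 1 contributes -4 + 1 · -2 = -6
  Term 2 contributes 7 + 2 · -2 = 3
  Term 3 contributes 2 + 3 · -2 = -4
p(-2) = ⊕ of these = min[7, -6, 3, -4] = -6.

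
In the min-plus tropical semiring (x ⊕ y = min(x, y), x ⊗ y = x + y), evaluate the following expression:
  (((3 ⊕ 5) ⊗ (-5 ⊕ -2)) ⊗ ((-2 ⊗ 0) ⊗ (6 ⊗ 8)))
(((3 ⊕ 5) ⊗ (-5 ⊕ -2)) ⊗ ((-2 ⊗ 0) ⊗ (6 ⊗ 8))) = 10

Expand innermost to outermost. Recall ⊕ takes the minimum of its arguments and ⊗ takes their sum. Working out the expression (((3 ⊕ 5) ⊗ (-5 ⊕ -2)) ⊗ ((-2 ⊗ 0) ⊗ (6 ⊗ 8))) gives 10.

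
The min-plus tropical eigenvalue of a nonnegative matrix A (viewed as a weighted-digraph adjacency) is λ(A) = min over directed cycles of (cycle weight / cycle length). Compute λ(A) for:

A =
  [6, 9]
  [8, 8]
λ(A) = 6

Enumerate directed cycles and compute their means (weight / length). Sample:
  cycle 0 → 0: weight = 6, length = 1, mean = 6/1 ≈ 6.000
  cycle 1 → 1: weight = 8, length = 1, mean = 8/1 ≈ 8.000
  cycle 0 → 1 → 0: weight = 17, length = 2, mean = 17/2 ≈ 8.500
  cycle 1 → 0 → 1: weight = 17, length = 2, mean = 17/2 ≈ 8.500
Minimum mean = 6.000, attained e.g. along the cycle 0 → 0 with weight 6 and length 1. So λ(A) = 6/1 = 6.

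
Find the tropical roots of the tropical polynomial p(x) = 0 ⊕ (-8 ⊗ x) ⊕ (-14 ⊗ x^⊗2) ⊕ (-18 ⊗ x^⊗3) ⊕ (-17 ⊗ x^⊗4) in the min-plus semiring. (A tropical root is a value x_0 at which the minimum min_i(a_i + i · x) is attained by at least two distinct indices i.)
Roots: {-1, 4, 6, 8}

Each tropical root is a break point of the lower envelope of the lines y = a_i + i · x (there are 5 lines, with slopes 0, 1, ..., 4). Only the lines that attain the minimum somewhere contribute to roots; other lines are dominated. Here the surviving (envelope) indices are i = 4, i = 3, i = 2, i = 1, i = 0.
Intersections between consecutive envelope lines give the roots: for adjacent envelope indices i < j the intersection is x = (a_i − a_j) / (j − i). Reading off the sorted break points: {-1, 4, 6, 8}.
Verification: at each break x_0, at least two indices attain the minimum of min_i(a_i + i · x_0).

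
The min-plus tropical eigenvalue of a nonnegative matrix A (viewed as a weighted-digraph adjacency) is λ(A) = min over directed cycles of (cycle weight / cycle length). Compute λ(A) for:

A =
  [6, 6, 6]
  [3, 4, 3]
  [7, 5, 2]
λ(A) = 2

Enumerate directed cycles and compute their means (weight / length). Sample:
  cycle 0 → 0: weight = 6, length = 1, mean = 6/1 ≈ 6.000
  cycle 1 → 1: weight = 4, length = 1, mean = 4/1 ≈ 4.000
  cycle 2 → 2: weight = 2, length = 1, mean = 2/1 ≈ 2.000
  cycle 0 → 1 → 0: weight = 9, length = 2, mean = 9/2 ≈ 4.500
  cycle 0 → 2 → 0: weight = 13, length = 2, mean = 13/2 ≈ 6.500
  cycle 1 → 0 → 1: weight = 9, length = 2, mean = 9/2 ≈ 4.500
Minimum mean = 2.000, attained e.g. along the cycle 2 → 2 with weight 2 and length 1. So λ(A) = 2/1 = 2.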